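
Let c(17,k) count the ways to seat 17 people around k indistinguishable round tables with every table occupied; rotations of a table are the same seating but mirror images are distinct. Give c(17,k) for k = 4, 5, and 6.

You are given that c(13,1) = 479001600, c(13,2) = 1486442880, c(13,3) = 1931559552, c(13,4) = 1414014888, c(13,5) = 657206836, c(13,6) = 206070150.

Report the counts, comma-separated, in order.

87077748875904, 48366009233424, 18861567058880

@14  (14,1):479001600·13+0→6227020800, (14,2):1486442880·13+479001600→19802759040, (14,3):1931559552·13+1486442880→26596717056, (14,4):1414014888·13+1931559552→20313753096, (14,5):657206836·13+1414014888→9957703756, (14,6):206070150·13+657206836→3336118786
@15  (15,2):19802759040·14+6227020800→283465647360, (15,3):26596717056·14+19802759040→392156797824, (15,4):20313753096·14+26596717056→310989260400, (15,5):9957703756·14+20313753096→159721605680, (15,6):3336118786·14+9957703756→56663366760
@16  (16,3):392156797824·15+283465647360→6165817614720, (16,4):310989260400·15+392156797824→5056995703824, (16,5):159721605680·15+310989260400→2706813345600, (16,6):56663366760·15+159721605680→1009672107080
@17  (17,4):5056995703824·16+6165817614720→87077748875904, (17,5):2706813345600·16+5056995703824→48366009233424, (17,6):1009672107080·16+2706813345600→18861567058880
Read c(17,4) = 87077748875904, c(17,5) = 48366009233424, c(17,6) = 18861567058880.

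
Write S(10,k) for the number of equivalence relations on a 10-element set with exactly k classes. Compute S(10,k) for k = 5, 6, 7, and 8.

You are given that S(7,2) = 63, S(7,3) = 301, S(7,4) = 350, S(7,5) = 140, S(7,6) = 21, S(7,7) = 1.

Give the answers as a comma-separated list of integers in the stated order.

42525, 22827, 5880, 750

r8: T_8,3=3×301+63=966; T_8,4=4×350+301=1701; T_8,5=5×140+350=1050; T_8,6=6×21+140=266; T_8,7=7×1+21=28; T_8,8=8×0+1=1
r9: T_9,4=4×1701+966=7770; T_9,5=5×1050+1701=6951; T_9,6=6×266+1050=2646; T_9,7=7×28+266=462; T_9,8=8×1+28=36
r10: T_10,5=5×6951+7770=42525; T_10,6=6×2646+6951=22827; T_10,7=7×462+2646=5880; T_10,8=8×36+462=750
Read S(10,5) = 42525, S(10,6) = 22827, S(10,7) = 5880, S(10,8) = 750.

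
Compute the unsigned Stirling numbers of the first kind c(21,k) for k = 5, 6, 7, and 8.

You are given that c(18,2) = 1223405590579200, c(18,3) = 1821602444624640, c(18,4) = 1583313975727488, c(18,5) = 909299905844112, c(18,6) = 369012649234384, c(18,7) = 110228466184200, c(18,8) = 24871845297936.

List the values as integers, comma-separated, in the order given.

8037811822645051776, 3599979517947607200, 1206647803780373360, 311333643161390640

row 19: T[19][3]=18·1821602444624640+1223405590579200=34012249593822720  T[19][4]=18·1583313975727488+1821602444624640=30321254007719424  T[19][5]=18·909299905844112+1583313975727488=17950712280921504  T[19][6]=18·369012649234384+909299905844112=7551527592063024  T[19][7]=18·110228466184200+369012649234384=2353125040549984  T[19][8]=18·24871845297936+110228466184200=557921681547048
row 20: T[20][4]=19·30321254007719424+34012249593822720=610116075740491776  T[20][5]=19·17950712280921504+30321254007719424=371384787345228000  T[20][6]=19·7551527592063024+17950712280921504=161429736530118960  T[20][7]=19·2353125040549984+7551527592063024=52260903362512720  T[20][8]=19·557921681547048+2353125040549984=12953636989943896
row 21: T[21][5]=20·371384787345228000+610116075740491776=8037811822645051776  T[21][6]=20·161429736530118960+371384787345228000=3599979517947607200  T[21][7]=20·52260903362512720+161429736530118960=1206647803780373360  T[21][8]=20·12953636989943896+52260903362512720=311333643161390640
Read c(21,5) = 8037811822645051776, c(21,6) = 3599979517947607200, c(21,7) = 1206647803780373360, c(21,8) = 311333643161390640.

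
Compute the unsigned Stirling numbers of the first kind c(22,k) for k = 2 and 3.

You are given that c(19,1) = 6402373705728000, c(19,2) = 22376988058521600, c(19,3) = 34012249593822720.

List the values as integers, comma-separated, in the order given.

[20] T[20,1]:19*6402373705728000+0=121645100408832000 · T[20,2]:19*22376988058521600+6402373705728000=431565146817638400 · T[20,3]:19*34012249593822720+22376988058521600=668609730341153280
[21] T[21,1]:20*121645100408832000+0=2432902008176640000 · T[21,2]:20*431565146817638400+121645100408832000=8752948036761600000 · T[21,3]:20*668609730341153280+431565146817638400=13803759753640704000
[22] T[22,2]:21*8752948036761600000+2432902008176640000=186244810780170240000 · T[22,3]:21*13803759753640704000+8752948036761600000=298631902863216384000
Read c(22,2) = 186244810780170240000, c(22,3) = 298631902863216384000.

186244810780170240000, 298631902863216384000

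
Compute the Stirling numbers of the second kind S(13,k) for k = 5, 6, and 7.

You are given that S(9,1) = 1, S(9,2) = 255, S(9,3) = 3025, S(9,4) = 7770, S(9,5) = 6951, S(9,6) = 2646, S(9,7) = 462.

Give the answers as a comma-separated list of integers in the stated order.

r10: T_10,2=2×255+1=511; T_10,3=3×3025+255=9330; T_10,4=4×7770+3025=34105; T_10,5=5×6951+7770=42525; T_10,6=6×2646+6951=22827; T_10,7=7×462+2646=5880
r11: T_11,3=3×9330+511=28501; T_11,4=4×34105+9330=145750; T_11,5=5×42525+34105=246730; T_11,6=6×22827+42525=179487; T_11,7=7×5880+22827=63987
r12: T_12,4=4×145750+28501=611501; T_12,5=5×246730+145750=1379400; T_12,6=6×179487+246730=1323652; T_12,7=7×63987+179487=627396
r13: T_13,5=5×1379400+611501=7508501; T_13,6=6×1323652+1379400=9321312; T_13,7=7×627396+1323652=5715424
Read S(13,5) = 7508501, S(13,6) = 9321312, S(13,7) = 5715424.

7508501, 9321312, 5715424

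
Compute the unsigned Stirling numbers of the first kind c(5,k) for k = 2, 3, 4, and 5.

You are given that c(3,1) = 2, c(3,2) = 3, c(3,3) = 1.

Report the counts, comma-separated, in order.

@4  (4,1):2·3+0→6, (4,2):3·3+2→11, (4,3):1·3+3→6, (4,4):0·3+1→1
@5  (5,2):11·4+6→50, (5,3):6·4+11→35, (5,4):1·4+6→10, (5,5):0·4+1→1
Read c(5,2) = 50, c(5,3) = 35, c(5,4) = 10, c(5,5) = 1.

50, 35, 10, 1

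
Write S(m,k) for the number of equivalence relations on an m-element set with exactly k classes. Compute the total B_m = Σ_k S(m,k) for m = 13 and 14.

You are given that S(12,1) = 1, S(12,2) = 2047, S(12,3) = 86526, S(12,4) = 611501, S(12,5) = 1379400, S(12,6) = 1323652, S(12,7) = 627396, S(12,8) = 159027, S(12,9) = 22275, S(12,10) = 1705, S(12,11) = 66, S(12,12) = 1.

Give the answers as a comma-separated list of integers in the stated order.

27644437, 190899322

r13: T_13,1=1×1+0=1; T_13,2=2×2047+1=4095; T_13,3=3×86526+2047=261625; T_13,4=4×611501+86526=2532530; T_13,5=5×1379400+611501=7508501; T_13,6=6×1323652+1379400=9321312; T_13,7=7×627396+1323652=5715424; T_13,8=8×159027+627396=1899612; T_13,9=9×22275+159027=359502; T_13,10=10×1705+22275=39325; T_13,11=11×66+1705=2431; T_13,12=12×1+66=78; T_13,13=13×0+1=1
r14: T_14,1=1×1+0=1; T_14,2=2×4095+1=8191; T_14,3=3×261625+4095=788970; T_14,4=4×2532530+261625=10391745; T_14,5=5×7508501+2532530=40075035; T_14,6=6×9321312+7508501=63436373; T_14,7=7×5715424+9321312=49329280; T_14,8=8×1899612+5715424=20912320; T_14,9=9×359502+1899612=5135130; T_14,10=10×39325+359502=752752; T_14,11=11×2431+39325=66066; T_14,12=12×78+2431=3367; T_14,13=13×1+78=91; T_14,14=14×0+1=1
B_13 = ΣS(13,k) = 1+4095+261625+2532530+7508501+9321312+5715424+1899612+359502+39325+2431+78+1 = 27644437
B_14 = ΣS(14,k) = 1+8191+788970+10391745+40075035+63436373+49329280+20912320+5135130+752752+66066+3367+91+1 = 190899322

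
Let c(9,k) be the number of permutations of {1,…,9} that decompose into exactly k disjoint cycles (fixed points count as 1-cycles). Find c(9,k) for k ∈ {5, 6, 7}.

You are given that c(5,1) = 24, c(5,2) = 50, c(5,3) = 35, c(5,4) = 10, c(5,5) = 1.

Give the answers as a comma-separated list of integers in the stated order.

22449, 4536, 546

i=6: T(6,2)=24+5·50=274 | T(6,3)=50+5·35=225 | T(6,4)=35+5·10=85 | T(6,5)=10+5·1=15 | T(6,6)=1+5·0=1
i=7: T(7,3)=274+6·225=1624 | T(7,4)=225+6·85=735 | T(7,5)=85+6·15=175 | T(7,6)=15+6·1=21 | T(7,7)=1+6·0=1
i=8: T(8,4)=1624+7·735=6769 | T(8,5)=735+7·175=1960 | T(8,6)=175+7·21=322 | T(8,7)=21+7·1=28
i=9: T(9,5)=6769+8·1960=22449 | T(9,6)=1960+8·322=4536 | T(9,7)=322+8·28=546
Read c(9,5) = 22449, c(9,6) = 4536, c(9,7) = 546.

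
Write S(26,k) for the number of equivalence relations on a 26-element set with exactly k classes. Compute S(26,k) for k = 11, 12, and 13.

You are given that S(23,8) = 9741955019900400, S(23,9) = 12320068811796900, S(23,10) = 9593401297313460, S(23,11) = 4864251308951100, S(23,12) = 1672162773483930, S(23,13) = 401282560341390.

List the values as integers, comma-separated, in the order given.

i=24: T(24,9)=9741955019900400+9·12320068811796900=120622574326072500 | T(24,10)=12320068811796900+10·9593401297313460=108254081784931500 | T(24,11)=9593401297313460+11·4864251308951100=63100165695775560 | T(24,12)=4864251308951100+12·1672162773483930=24930204590758260 | T(24,13)=1672162773483930+13·401282560341390=6888836057922000
i=25: T(25,10)=120622574326072500+10·108254081784931500=1203163392175387500 | T(25,11)=108254081784931500+11·63100165695775560=802355904438462660 | T(25,12)=63100165695775560+12·24930204590758260=362262620784874680 | T(25,13)=24930204590758260+13·6888836057922000=114485073343744260
i=26: T(26,11)=1203163392175387500+11·802355904438462660=10029078340998476760 | T(26,12)=802355904438462660+12·362262620784874680=5149507353856958820 | T(26,13)=362262620784874680+13·114485073343744260=1850568574253550060
Read S(26,11) = 10029078340998476760, S(26,12) = 5149507353856958820, S(26,13) = 1850568574253550060.

10029078340998476760, 5149507353856958820, 1850568574253550060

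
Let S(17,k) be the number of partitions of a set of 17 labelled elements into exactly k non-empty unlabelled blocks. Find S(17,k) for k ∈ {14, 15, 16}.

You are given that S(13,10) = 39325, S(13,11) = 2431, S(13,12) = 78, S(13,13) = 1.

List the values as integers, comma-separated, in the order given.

i=14: T(14,11)=39325+11·2431=66066 | T(14,12)=2431+12·78=3367 | T(14,13)=78+13·1=91 | T(14,14)=1+14·0=1
i=15: T(15,12)=66066+12·3367=106470 | T(15,13)=3367+13·91=4550 | T(15,14)=91+14·1=105 | T(15,15)=1+15·0=1
i=16: T(16,13)=106470+13·4550=165620 | T(16,14)=4550+14·105=6020 | T(16,15)=105+15·1=120 | T(16,16)=1+16·0=1
i=17: T(17,14)=165620+14·6020=249900 | T(17,15)=6020+15·120=7820 | T(17,16)=120+16·1=136
Read S(17,14) = 249900, S(17,15) = 7820, S(17,16) = 136.

249900, 7820, 136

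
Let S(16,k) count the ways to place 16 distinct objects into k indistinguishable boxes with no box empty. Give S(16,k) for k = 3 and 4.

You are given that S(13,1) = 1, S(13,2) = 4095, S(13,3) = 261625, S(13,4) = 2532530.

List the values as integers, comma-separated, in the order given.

row 14: T[14][1]=1·1+0=1  T[14][2]=2·4095+1=8191  T[14][3]=3·261625+4095=788970  T[14][4]=4·2532530+261625=10391745
row 15: T[15][2]=2·8191+1=16383  T[15][3]=3·788970+8191=2375101  T[15][4]=4·10391745+788970=42355950
row 16: T[16][3]=3·2375101+16383=7141686  T[16][4]=4·42355950+2375101=171798901
Read S(16,3) = 7141686, S(16,4) = 171798901.

7141686, 171798901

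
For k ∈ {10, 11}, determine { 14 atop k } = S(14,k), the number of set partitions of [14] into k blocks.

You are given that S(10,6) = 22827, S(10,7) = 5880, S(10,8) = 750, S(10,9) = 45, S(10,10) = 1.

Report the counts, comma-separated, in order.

[11] T[11,7]:7*5880+22827=63987 · T[11,8]:8*750+5880=11880 · T[11,9]:9*45+750=1155 · T[11,10]:10*1+45=55 · T[11,11]:11*0+1=1
[12] T[12,8]:8*11880+63987=159027 · T[12,9]:9*1155+11880=22275 · T[12,10]:10*55+1155=1705 · T[12,11]:11*1+55=66
[13] T[13,9]:9*22275+159027=359502 · T[13,10]:10*1705+22275=39325 · T[13,11]:11*66+1705=2431
[14] T[14,10]:10*39325+359502=752752 · T[14,11]:11*2431+39325=66066
Read S(14,10) = 752752, S(14,11) = 66066.

752752, 66066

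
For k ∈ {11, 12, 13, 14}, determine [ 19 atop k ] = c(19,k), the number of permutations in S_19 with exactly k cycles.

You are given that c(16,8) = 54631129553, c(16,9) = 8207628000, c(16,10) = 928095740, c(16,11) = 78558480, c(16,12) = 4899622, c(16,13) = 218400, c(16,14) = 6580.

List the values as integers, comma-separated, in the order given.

i=17: T(17,9)=54631129553+16·8207628000=185953177553 | T(17,10)=8207628000+16·928095740=23057159840 | T(17,11)=928095740+16·78558480=2185031420 | T(17,12)=78558480+16·4899622=156952432 | T(17,13)=4899622+16·218400=8394022 | T(17,14)=218400+16·6580=323680
i=18: T(18,10)=185953177553+17·23057159840=577924894833 | T(18,11)=23057159840+17·2185031420=60202693980 | T(18,12)=2185031420+17·156952432=4853222764 | T(18,13)=156952432+17·8394022=299650806 | T(18,14)=8394022+17·323680=13896582
i=19: T(19,11)=577924894833+18·60202693980=1661573386473 | T(19,12)=60202693980+18·4853222764=147560703732 | T(19,13)=4853222764+18·299650806=10246937272 | T(19,14)=299650806+18·13896582=549789282
Read c(19,11) = 1661573386473, c(19,12) = 147560703732, c(19,13) = 10246937272, c(19,14) = 549789282.

1661573386473, 147560703732, 10246937272, 549789282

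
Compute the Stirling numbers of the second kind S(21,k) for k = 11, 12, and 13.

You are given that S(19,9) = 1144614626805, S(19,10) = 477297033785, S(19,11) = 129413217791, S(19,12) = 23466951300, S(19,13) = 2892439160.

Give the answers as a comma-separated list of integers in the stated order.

[20] T[20,10]:10*477297033785+1144614626805=5917584964655 · T[20,11]:11*129413217791+477297033785=1900842429486 · T[20,12]:12*23466951300+129413217791=411016633391 · T[20,13]:13*2892439160+23466951300=61068660380
[21] T[21,11]:11*1900842429486+5917584964655=26826851689001 · T[21,12]:12*411016633391+1900842429486=6833042030178 · T[21,13]:13*61068660380+411016633391=1204909218331
Read S(21,11) = 26826851689001, S(21,12) = 6833042030178, S(21,13) = 1204909218331.

26826851689001, 6833042030178, 1204909218331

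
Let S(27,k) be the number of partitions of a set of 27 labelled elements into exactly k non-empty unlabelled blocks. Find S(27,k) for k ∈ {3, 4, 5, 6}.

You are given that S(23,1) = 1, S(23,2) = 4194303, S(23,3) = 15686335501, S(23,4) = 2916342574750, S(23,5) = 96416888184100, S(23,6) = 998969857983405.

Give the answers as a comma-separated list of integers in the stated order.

row 24: T[24][1]=1·1+0=1  T[24][2]=2·4194303+1=8388607  T[24][3]=3·15686335501+4194303=47063200806  T[24][4]=4·2916342574750+15686335501=11681056634501  T[24][5]=5·96416888184100+2916342574750=485000783495250  T[24][6]=6·998969857983405+96416888184100=6090236036084530
row 25: T[25][1]=1·1+0=1  T[25][2]=2·8388607+1=16777215  T[25][3]=3·47063200806+8388607=141197991025  T[25][4]=4·11681056634501+47063200806=46771289738810  T[25][5]=5·485000783495250+11681056634501=2436684974110751  T[25][6]=6·6090236036084530+485000783495250=37026417000002430
row 26: T[26][2]=2·16777215+1=33554431  T[26][3]=3·141197991025+16777215=423610750290  T[26][4]=4·46771289738810+141197991025=187226356946265  T[26][5]=5·2436684974110751+46771289738810=12230196160292565  T[26][6]=6·37026417000002430+2436684974110751=224595186974125331
row 27: T[27][3]=3·423610750290+33554431=1270865805301  T[27][4]=4·187226356946265+423610750290=749329038535350  T[27][5]=5·12230196160292565+187226356946265=61338207158409090  T[27][6]=6·224595186974125331+12230196160292565=1359801318005044551
Read S(27,3) = 1270865805301, S(27,4) = 749329038535350, S(27,5) = 61338207158409090, S(27,6) = 1359801318005044551.

1270865805301, 749329038535350, 61338207158409090, 1359801318005044551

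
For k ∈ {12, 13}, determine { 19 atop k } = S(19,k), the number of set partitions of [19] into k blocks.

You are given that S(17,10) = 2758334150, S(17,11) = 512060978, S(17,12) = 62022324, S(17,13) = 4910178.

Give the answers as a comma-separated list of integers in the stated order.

[18] T[18,11]:11*512060978+2758334150=8391004908 · T[18,12]:12*62022324+512060978=1256328866 · T[18,13]:13*4910178+62022324=125854638
[19] T[19,12]:12*1256328866+8391004908=23466951300 · T[19,13]:13*125854638+1256328866=2892439160
Read S(19,12) = 23466951300, S(19,13) = 2892439160.

23466951300, 2892439160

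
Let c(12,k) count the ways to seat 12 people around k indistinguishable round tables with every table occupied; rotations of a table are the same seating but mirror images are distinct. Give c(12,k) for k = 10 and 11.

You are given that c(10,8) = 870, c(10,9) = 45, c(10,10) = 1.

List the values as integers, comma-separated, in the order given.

[11] T[11,9]:10*45+870=1320 · T[11,10]:10*1+45=55 · T[11,11]:10*0+1=1
[12] T[12,10]:11*55+1320=1925 · T[12,11]:11*1+55=66
Read c(12,10) = 1925, c(12,11) = 66.

1925, 66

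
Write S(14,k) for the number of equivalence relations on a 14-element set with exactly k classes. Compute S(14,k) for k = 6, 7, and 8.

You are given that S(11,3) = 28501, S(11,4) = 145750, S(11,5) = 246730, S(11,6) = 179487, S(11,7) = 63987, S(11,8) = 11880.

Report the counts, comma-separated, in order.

@12  (12,4):145750·4+28501→611501, (12,5):246730·5+145750→1379400, (12,6):179487·6+246730→1323652, (12,7):63987·7+179487→627396, (12,8):11880·8+63987→159027
@13  (13,5):1379400·5+611501→7508501, (13,6):1323652·6+1379400→9321312, (13,7):627396·7+1323652→5715424, (13,8):159027·8+627396→1899612
@14  (14,6):9321312·6+7508501→63436373, (14,7):5715424·7+9321312→49329280, (14,8):1899612·8+5715424→20912320
Read S(14,6) = 63436373, S(14,7) = 49329280, S(14,8) = 20912320.

63436373, 49329280, 20912320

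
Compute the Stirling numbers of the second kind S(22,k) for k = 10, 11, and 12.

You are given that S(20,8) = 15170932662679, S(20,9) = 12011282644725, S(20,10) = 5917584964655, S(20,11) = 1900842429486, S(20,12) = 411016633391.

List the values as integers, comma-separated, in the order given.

@21  (21,9):12011282644725·9+15170932662679→123272476465204, (21,10):5917584964655·10+12011282644725→71187132291275, (21,11):1900842429486·11+5917584964655→26826851689001, (21,12):411016633391·12+1900842429486→6833042030178
@22  (22,10):71187132291275·10+123272476465204→835143799377954, (22,11):26826851689001·11+71187132291275→366282500870286, (22,12):6833042030178·12+26826851689001→108823356051137
Read S(22,10) = 835143799377954, S(22,11) = 366282500870286, S(22,12) = 108823356051137.

835143799377954, 366282500870286, 108823356051137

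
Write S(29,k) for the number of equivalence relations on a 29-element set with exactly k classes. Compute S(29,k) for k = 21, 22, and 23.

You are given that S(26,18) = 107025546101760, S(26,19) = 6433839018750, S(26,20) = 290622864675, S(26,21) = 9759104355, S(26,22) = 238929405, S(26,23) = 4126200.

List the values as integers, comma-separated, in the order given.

i=27: T(27,19)=107025546101760+19·6433839018750=229268487458010 | T(27,20)=6433839018750+20·290622864675=12246296312250 | T(27,21)=290622864675+21·9759104355=495564056130 | T(27,22)=9759104355+22·238929405=15015551265 | T(27,23)=238929405+23·4126200=333832005
i=28: T(28,20)=229268487458010+20·12246296312250=474194413703010 | T(28,21)=12246296312250+21·495564056130=22653141490980 | T(28,22)=495564056130+22·15015551265=825906183960 | T(28,23)=15015551265+23·333832005=22693687380
i=29: T(29,21)=474194413703010+21·22653141490980=949910385013590 | T(29,22)=22653141490980+22·825906183960=40823077538100 | T(29,23)=825906183960+23·22693687380=1347860993700
Read S(29,21) = 949910385013590, S(29,22) = 40823077538100, S(29,23) = 1347860993700.

949910385013590, 40823077538100, 1347860993700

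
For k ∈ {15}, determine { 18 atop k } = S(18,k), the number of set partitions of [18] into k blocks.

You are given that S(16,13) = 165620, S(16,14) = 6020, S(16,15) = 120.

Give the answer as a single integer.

i=17: T(17,14)=165620+14·6020=249900 | T(17,15)=6020+15·120=7820
i=18: T(18,15)=249900+15·7820=367200
Read S(18,15) = 367200.

367200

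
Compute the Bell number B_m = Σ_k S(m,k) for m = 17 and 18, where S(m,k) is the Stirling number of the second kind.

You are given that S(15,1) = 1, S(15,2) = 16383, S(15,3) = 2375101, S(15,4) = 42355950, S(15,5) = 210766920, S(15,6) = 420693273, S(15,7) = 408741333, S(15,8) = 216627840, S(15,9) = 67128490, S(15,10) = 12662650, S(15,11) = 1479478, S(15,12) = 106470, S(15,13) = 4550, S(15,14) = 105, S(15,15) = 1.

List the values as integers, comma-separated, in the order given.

r16: T_16,1=1×1+0=1; T_16,2=2×16383+1=32767; T_16,3=3×2375101+16383=7141686; T_16,4=4×42355950+2375101=171798901; T_16,5=5×210766920+42355950=1096190550; T_16,6=6×420693273+210766920=2734926558; T_16,7=7×408741333+420693273=3281882604; T_16,8=8×216627840+408741333=2141764053; T_16,9=9×67128490+216627840=820784250; T_16,10=10×12662650+67128490=193754990; T_16,11=11×1479478+12662650=28936908; T_16,12=12×106470+1479478=2757118; T_16,13=13×4550+106470=165620; T_16,14=14×105+4550=6020; T_16,15=15×1+105=120; T_16,16=16×0+1=1
r17: T_17,1=1×1+0=1; T_17,2=2×32767+1=65535; T_17,3=3×7141686+32767=21457825; T_17,4=4×171798901+7141686=694337290; T_17,5=5×1096190550+171798901=5652751651; T_17,6=6×2734926558+1096190550=17505749898; T_17,7=7×3281882604+2734926558=25708104786; T_17,8=8×2141764053+3281882604=20415995028; T_17,9=9×820784250+2141764053=9528822303; T_17,10=10×193754990+820784250=2758334150; T_17,11=11×28936908+193754990=512060978; T_17,12=12×2757118+28936908=62022324; T_17,13=13×165620+2757118=4910178; T_17,14=14×6020+165620=249900; T_17,15=15×120+6020=7820; T_17,16=16×1+120=136; T_17,17=17×0+1=1
r18: T_18,1=1×1+0=1; T_18,2=2×65535+1=131071; T_18,3=3×21457825+65535=64439010; T_18,4=4×694337290+21457825=2798806985; T_18,5=5×5652751651+694337290=28958095545; T_18,6=6×17505749898+5652751651=110687251039; T_18,7=7×25708104786+17505749898=197462483400; T_18,8=8×20415995028+25708104786=189036065010; T_18,9=9×9528822303+20415995028=106175395755; T_18,10=10×2758334150+9528822303=37112163803; T_18,11=11×512060978+2758334150=8391004908; T_18,12=12×62022324+512060978=1256328866; T_18,13=13×4910178+62022324=125854638; T_18,14=14×249900+4910178=8408778; T_18,15=15×7820+249900=367200; T_18,16=16×136+7820=9996; T_18,17=17×1+136=153; T_18,18=18×0+1=1
B_17 = ΣS(17,k) = 1+65535+21457825+694337290+5652751651+17505749898+25708104786+20415995028+9528822303+2758334150+512060978+62022324+4910178+249900+7820+136+1 = 82864869804
B_18 = ΣS(18,k) = 1+131071+64439010+2798806985+28958095545+110687251039+197462483400+189036065010+106175395755+37112163803+8391004908+1256328866+125854638+8408778+367200+9996+153+1 = 682076806159

82864869804, 682076806159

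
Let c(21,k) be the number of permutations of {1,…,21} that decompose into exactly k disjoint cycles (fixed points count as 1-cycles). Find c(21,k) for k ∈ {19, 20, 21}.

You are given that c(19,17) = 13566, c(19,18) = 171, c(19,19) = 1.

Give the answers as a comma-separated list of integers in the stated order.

i=20: T(20,18)=13566+19·171=16815 | T(20,19)=171+19·1=190 | T(20,20)=1+19·0=1
i=21: T(21,19)=16815+20·190=20615 | T(21,20)=190+20·1=210 | T(21,21)=1+20·0=1
Read c(21,19) = 20615, c(21,20) = 210, c(21,21) = 1.

20615, 210, 1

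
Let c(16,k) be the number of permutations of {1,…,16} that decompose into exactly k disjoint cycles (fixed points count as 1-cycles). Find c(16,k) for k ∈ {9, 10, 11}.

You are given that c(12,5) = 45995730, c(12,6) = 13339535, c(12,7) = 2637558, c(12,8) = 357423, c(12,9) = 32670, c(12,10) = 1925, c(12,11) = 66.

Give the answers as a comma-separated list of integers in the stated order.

@13  (13,6):13339535·12+45995730→206070150, (13,7):2637558·12+13339535→44990231, (13,8):357423·12+2637558→6926634, (13,9):32670·12+357423→749463, (13,10):1925·12+32670→55770, (13,11):66·12+1925→2717
@14  (14,7):44990231·13+206070150→790943153, (14,8):6926634·13+44990231→135036473, (14,9):749463·13+6926634→16669653, (14,10):55770·13+749463→1474473, (14,11):2717·13+55770→91091
@15  (15,8):135036473·14+790943153→2681453775, (15,9):16669653·14+135036473→368411615, (15,10):1474473·14+16669653→37312275, (15,11):91091·14+1474473→2749747
@16  (16,9):368411615·15+2681453775→8207628000, (16,10):37312275·15+368411615→928095740, (16,11):2749747·15+37312275→78558480
Read c(16,9) = 8207628000, c(16,10) = 928095740, c(16,11) = 78558480.

8207628000, 928095740, 78558480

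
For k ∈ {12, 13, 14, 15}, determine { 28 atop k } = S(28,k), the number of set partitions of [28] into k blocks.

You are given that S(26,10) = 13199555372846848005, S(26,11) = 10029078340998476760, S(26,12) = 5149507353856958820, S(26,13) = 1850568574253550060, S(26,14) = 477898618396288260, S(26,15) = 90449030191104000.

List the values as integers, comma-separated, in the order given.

row 27: T[27][11]=11·10029078340998476760+13199555372846848005=123519417123830092365  T[27][12]=12·5149507353856958820+10029078340998476760=71823166587281982600  T[27][13]=13·1850568574253550060+5149507353856958820=29206898819153109600  T[27][14]=14·477898618396288260+1850568574253550060=8541149231801585700  T[27][15]=15·90449030191104000+477898618396288260=1834634071262848260
row 28: T[28][12]=12·71823166587281982600+123519417123830092365=985397416171213883565  T[28][13]=13·29206898819153109600+71823166587281982600=451512851236272407400  T[28][14]=14·8541149231801585700+29206898819153109600=148782988064375309400  T[28][15]=15·1834634071262848260+8541149231801585700=36060660300744309600
Read S(28,12) = 985397416171213883565, S(28,13) = 451512851236272407400, S(28,14) = 148782988064375309400, S(28,15) = 36060660300744309600.

985397416171213883565, 451512851236272407400, 148782988064375309400, 36060660300744309600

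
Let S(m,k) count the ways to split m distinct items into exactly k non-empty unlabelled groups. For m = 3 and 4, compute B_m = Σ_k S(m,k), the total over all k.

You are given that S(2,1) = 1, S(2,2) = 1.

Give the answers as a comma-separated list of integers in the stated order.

r3: T_3,1=1×1+0=1; T_3,2=2×1+1=3; T_3,3=3×0+1=1
r4: T_4,1=1×1+0=1; T_4,2=2×3+1=7; T_4,3=3×1+3=6; T_4,4=4×0+1=1
B_3 = ΣS(3,k) = 1+3+1 = 5
B_4 = ΣS(4,k) = 1+7+6+1 = 15

5, 15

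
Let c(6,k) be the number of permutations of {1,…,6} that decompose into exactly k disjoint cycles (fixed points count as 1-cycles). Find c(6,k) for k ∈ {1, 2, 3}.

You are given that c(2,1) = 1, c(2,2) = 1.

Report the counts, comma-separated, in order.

120, 274, 225

[3] T[3,1]:2*1+0=2 · T[3,2]:2*1+1=3 · T[3,3]:2*0+1=1
[4] T[4,1]:3*2+0=6 · T[4,2]:3*3+2=11 · T[4,3]:3*1+3=6
[5] T[5,1]:4*6+0=24 · T[5,2]:4*11+6=50 · T[5,3]:4*6+11=35
[6] T[6,1]:5*24+0=120 · T[6,2]:5*50+24=274 · T[6,3]:5*35+50=225
Read c(6,1) = 120, c(6,2) = 274, c(6,3) = 225.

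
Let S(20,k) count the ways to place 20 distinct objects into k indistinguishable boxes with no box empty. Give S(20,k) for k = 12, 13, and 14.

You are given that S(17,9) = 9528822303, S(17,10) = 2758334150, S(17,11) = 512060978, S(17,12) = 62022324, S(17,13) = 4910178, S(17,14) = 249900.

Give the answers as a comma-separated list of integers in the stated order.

i=18: T(18,10)=9528822303+10·2758334150=37112163803 | T(18,11)=2758334150+11·512060978=8391004908 | T(18,12)=512060978+12·62022324=1256328866 | T(18,13)=62022324+13·4910178=125854638 | T(18,14)=4910178+14·249900=8408778
i=19: T(19,11)=37112163803+11·8391004908=129413217791 | T(19,12)=8391004908+12·1256328866=23466951300 | T(19,13)=1256328866+13·125854638=2892439160 | T(19,14)=125854638+14·8408778=243577530
i=20: T(20,12)=129413217791+12·23466951300=411016633391 | T(20,13)=23466951300+13·2892439160=61068660380 | T(20,14)=2892439160+14·243577530=6302524580
Read S(20,12) = 411016633391, S(20,13) = 61068660380, S(20,14) = 6302524580.

411016633391, 61068660380, 6302524580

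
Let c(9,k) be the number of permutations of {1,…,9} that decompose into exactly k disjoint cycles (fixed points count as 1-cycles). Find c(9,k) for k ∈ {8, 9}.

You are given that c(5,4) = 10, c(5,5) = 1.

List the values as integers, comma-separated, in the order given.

36, 1

i=6: T(6,5)=10+5·1=15 | T(6,6)=1+5·0=1
i=7: T(7,6)=15+6·1=21 | T(7,7)=1+6·0=1
i=8: T(8,7)=21+7·1=28 | T(8,8)=1+7·0=1
i=9: T(9,8)=28+8·1=36 | T(9,9)=1+8·0=1
Read c(9,8) = 36, c(9,9) = 1.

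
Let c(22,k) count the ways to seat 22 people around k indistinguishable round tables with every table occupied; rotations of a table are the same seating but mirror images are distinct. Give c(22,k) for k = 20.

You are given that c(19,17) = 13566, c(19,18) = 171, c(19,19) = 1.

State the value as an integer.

i=20: T(20,18)=13566+19·171=16815 | T(20,19)=171+19·1=190 | T(20,20)=1+19·0=1
i=21: T(21,19)=16815+20·190=20615 | T(21,20)=190+20·1=210
i=22: T(22,20)=20615+21·210=25025
Read c(22,20) = 25025.

25025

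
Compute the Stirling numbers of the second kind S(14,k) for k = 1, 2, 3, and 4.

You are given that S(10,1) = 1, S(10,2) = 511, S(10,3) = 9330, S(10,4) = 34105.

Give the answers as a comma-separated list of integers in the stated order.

1, 8191, 788970, 10391745

r11: T_11,1=1×1+0=1; T_11,2=2×511+1=1023; T_11,3=3×9330+511=28501; T_11,4=4×34105+9330=145750
r12: T_12,1=1×1+0=1; T_12,2=2×1023+1=2047; T_12,3=3×28501+1023=86526; T_12,4=4×145750+28501=611501
r13: T_13,1=1×1+0=1; T_13,2=2×2047+1=4095; T_13,3=3×86526+2047=261625; T_13,4=4×611501+86526=2532530
r14: T_14,1=1×1+0=1; T_14,2=2×4095+1=8191; T_14,3=3×261625+4095=788970; T_14,4=4×2532530+261625=10391745
Read S(14,1) = 1, S(14,2) = 8191, S(14,3) = 788970, S(14,4) = 10391745.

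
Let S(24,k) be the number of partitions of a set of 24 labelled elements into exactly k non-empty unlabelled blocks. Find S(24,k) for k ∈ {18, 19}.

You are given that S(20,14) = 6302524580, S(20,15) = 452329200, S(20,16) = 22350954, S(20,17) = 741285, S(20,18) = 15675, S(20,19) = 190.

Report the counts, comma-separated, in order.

92484925445, 3880739170

row 21: T[21][15]=15·452329200+6302524580=13087462580  T[21][16]=16·22350954+452329200=809944464  T[21][17]=17·741285+22350954=34952799  T[21][18]=18·15675+741285=1023435  T[21][19]=19·190+15675=19285
row 22: T[22][16]=16·809944464+13087462580=26046574004  T[22][17]=17·34952799+809944464=1404142047  T[22][18]=18·1023435+34952799=53374629  T[22][19]=19·19285+1023435=1389850
row 23: T[23][17]=17·1404142047+26046574004=49916988803  T[23][18]=18·53374629+1404142047=2364885369  T[23][19]=19·1389850+53374629=79781779
row 24: T[24][18]=18·2364885369+49916988803=92484925445  T[24][19]=19·79781779+2364885369=3880739170
Read S(24,18) = 92484925445, S(24,19) = 3880739170.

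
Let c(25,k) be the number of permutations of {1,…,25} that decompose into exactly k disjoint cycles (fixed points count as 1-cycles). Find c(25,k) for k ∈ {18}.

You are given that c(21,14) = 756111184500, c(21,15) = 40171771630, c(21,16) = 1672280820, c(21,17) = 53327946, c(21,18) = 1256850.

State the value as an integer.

[22] T[22,15]:21*40171771630+756111184500=1599718388730 · T[22,16]:21*1672280820+40171771630=75289668850 · T[22,17]:21*53327946+1672280820=2792167686 · T[22,18]:21*1256850+53327946=79721796
[23] T[23,16]:22*75289668850+1599718388730=3256091103430 · T[23,17]:22*2792167686+75289668850=136717357942 · T[23,18]:22*79721796+2792167686=4546047198
[24] T[24,17]:23*136717357942+3256091103430=6400590336096 · T[24,18]:23*4546047198+136717357942=241276443496
[25] T[25,18]:24*241276443496+6400590336096=12191224980000
Read c(25,18) = 12191224980000.

12191224980000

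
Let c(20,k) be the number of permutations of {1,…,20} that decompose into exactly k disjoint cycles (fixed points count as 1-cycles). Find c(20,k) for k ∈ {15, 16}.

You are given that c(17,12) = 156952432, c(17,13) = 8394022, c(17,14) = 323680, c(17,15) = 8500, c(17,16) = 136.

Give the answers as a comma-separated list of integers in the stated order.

973941900, 34916946

row 18: T[18][13]=17·8394022+156952432=299650806  T[18][14]=17·323680+8394022=13896582  T[18][15]=17·8500+323680=468180  T[18][16]=17·136+8500=10812
row 19: T[19][14]=18·13896582+299650806=549789282  T[19][15]=18·468180+13896582=22323822  T[19][16]=18·10812+468180=662796
row 20: T[20][15]=19·22323822+549789282=973941900  T[20][16]=19·662796+22323822=34916946
Read c(20,15) = 973941900, c(20,16) = 34916946.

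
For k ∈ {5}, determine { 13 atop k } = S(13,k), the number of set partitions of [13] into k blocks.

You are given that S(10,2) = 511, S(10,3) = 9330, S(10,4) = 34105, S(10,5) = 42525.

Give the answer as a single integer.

@11  (11,3):9330·3+511→28501, (11,4):34105·4+9330→145750, (11,5):42525·5+34105→246730
@12  (12,4):145750·4+28501→611501, (12,5):246730·5+145750→1379400
@13  (13,5):1379400·5+611501→7508501
Read S(13,5) = 7508501.

7508501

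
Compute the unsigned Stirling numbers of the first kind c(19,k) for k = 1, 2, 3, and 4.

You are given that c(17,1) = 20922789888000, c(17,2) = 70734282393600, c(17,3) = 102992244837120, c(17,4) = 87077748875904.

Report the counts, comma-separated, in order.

6402373705728000, 22376988058521600, 34012249593822720, 30321254007719424

r18: T_18,1=17×20922789888000+0=355687428096000; T_18,2=17×70734282393600+20922789888000=1223405590579200; T_18,3=17×102992244837120+70734282393600=1821602444624640; T_18,4=17×87077748875904+102992244837120=1583313975727488
r19: T_19,1=18×355687428096000+0=6402373705728000; T_19,2=18×1223405590579200+355687428096000=22376988058521600; T_19,3=18×1821602444624640+1223405590579200=34012249593822720; T_19,4=18×1583313975727488+1821602444624640=30321254007719424
Read c(19,1) = 6402373705728000, c(19,2) = 22376988058521600, c(19,3) = 34012249593822720, c(19,4) = 30321254007719424.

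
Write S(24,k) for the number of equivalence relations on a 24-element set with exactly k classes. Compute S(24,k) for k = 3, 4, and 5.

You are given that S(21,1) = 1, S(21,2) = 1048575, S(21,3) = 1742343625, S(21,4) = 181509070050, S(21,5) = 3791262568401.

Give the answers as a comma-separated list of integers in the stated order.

47063200806, 11681056634501, 485000783495250

i=22: T(22,1)=0+1·1=1 | T(22,2)=1+2·1048575=2097151 | T(22,3)=1048575+3·1742343625=5228079450 | T(22,4)=1742343625+4·181509070050=727778623825 | T(22,5)=181509070050+5·3791262568401=19137821912055
i=23: T(23,2)=1+2·2097151=4194303 | T(23,3)=2097151+3·5228079450=15686335501 | T(23,4)=5228079450+4·727778623825=2916342574750 | T(23,5)=727778623825+5·19137821912055=96416888184100
i=24: T(24,3)=4194303+3·15686335501=47063200806 | T(24,4)=15686335501+4·2916342574750=11681056634501 | T(24,5)=2916342574750+5·96416888184100=485000783495250
Read S(24,3) = 47063200806, S(24,4) = 11681056634501, S(24,5) = 485000783495250.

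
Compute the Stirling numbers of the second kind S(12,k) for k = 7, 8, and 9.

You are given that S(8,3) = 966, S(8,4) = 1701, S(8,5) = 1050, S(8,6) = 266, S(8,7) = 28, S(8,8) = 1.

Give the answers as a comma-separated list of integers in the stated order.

627396, 159027, 22275

r9: T_9,4=4×1701+966=7770; T_9,5=5×1050+1701=6951; T_9,6=6×266+1050=2646; T_9,7=7×28+266=462; T_9,8=8×1+28=36; T_9,9=9×0+1=1
r10: T_10,5=5×6951+7770=42525; T_10,6=6×2646+6951=22827; T_10,7=7×462+2646=5880; T_10,8=8×36+462=750; T_10,9=9×1+36=45
r11: T_11,6=6×22827+42525=179487; T_11,7=7×5880+22827=63987; T_11,8=8×750+5880=11880; T_11,9=9×45+750=1155
r12: T_12,7=7×63987+179487=627396; T_12,8=8×11880+63987=159027; T_12,9=9×1155+11880=22275
Read S(12,7) = 627396, S(12,8) = 159027, S(12,9) = 22275.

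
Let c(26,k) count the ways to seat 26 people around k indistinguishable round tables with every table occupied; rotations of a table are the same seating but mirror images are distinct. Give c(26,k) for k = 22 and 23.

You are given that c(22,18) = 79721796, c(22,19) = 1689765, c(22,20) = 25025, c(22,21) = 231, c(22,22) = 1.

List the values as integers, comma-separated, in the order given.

i=23: T(23,19)=79721796+22·1689765=116896626 | T(23,20)=1689765+22·25025=2240315 | T(23,21)=25025+22·231=30107 | T(23,22)=231+22·1=253 | T(23,23)=1+22·0=1
i=24: T(24,20)=116896626+23·2240315=168423871 | T(24,21)=2240315+23·30107=2932776 | T(24,22)=30107+23·253=35926 | T(24,23)=253+23·1=276
i=25: T(25,21)=168423871+24·2932776=238810495 | T(25,22)=2932776+24·35926=3795000 | T(25,23)=35926+24·276=42550
i=26: T(26,22)=238810495+25·3795000=333685495 | T(26,23)=3795000+25·42550=4858750
Read c(26,22) = 333685495, c(26,23) = 4858750.

333685495, 4858750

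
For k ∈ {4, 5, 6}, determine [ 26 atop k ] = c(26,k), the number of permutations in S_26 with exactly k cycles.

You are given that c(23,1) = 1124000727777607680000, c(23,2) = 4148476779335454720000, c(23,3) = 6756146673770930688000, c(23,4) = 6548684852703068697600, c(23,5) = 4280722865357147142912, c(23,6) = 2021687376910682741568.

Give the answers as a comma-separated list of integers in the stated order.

[24] T[24,2]:23*4148476779335454720000+1124000727777607680000=96538966652493066240000 · T[24,3]:23*6756146673770930688000+4148476779335454720000=159539850276066860544000 · T[24,4]:23*6548684852703068697600+6756146673770930688000=157375898285941510732800 · T[24,5]:23*4280722865357147142912+6548684852703068697600=105005310755917452984576 · T[24,6]:23*2021687376910682741568+4280722865357147142912=50779532534302850198976
[25] T[25,3]:24*159539850276066860544000+96538966652493066240000=3925495373278097719296000 · T[25,4]:24*157375898285941510732800+159539850276066860544000=3936561409138663118131200 · T[25,5]:24*105005310755917452984576+157375898285941510732800=2677503356427960382362624 · T[25,6]:24*50779532534302850198976+105005310755917452984576=1323714091579185857760000
[26] T[26,4]:25*3936561409138663118131200+3925495373278097719296000=102339530601744675672576000 · T[26,5]:25*2677503356427960382362624+3936561409138663118131200=70874145319837672677196800 · T[26,6]:25*1323714091579185857760000+2677503356427960382362624=35770355645907606826362624
Read c(26,4) = 102339530601744675672576000, c(26,5) = 70874145319837672677196800, c(26,6) = 35770355645907606826362624.

102339530601744675672576000, 70874145319837672677196800, 35770355645907606826362624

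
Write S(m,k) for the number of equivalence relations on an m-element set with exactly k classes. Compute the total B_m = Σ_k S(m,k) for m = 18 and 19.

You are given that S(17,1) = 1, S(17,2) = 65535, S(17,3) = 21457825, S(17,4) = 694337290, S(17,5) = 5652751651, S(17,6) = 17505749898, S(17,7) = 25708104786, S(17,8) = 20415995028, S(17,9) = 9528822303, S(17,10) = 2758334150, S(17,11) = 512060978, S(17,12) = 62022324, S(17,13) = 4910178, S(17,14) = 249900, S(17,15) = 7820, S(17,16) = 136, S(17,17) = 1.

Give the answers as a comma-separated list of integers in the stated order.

[18] T[18,1]:1*1+0=1 · T[18,2]:2*65535+1=131071 · T[18,3]:3*21457825+65535=64439010 · T[18,4]:4*694337290+21457825=2798806985 · T[18,5]:5*5652751651+694337290=28958095545 · T[18,6]:6*17505749898+5652751651=110687251039 · T[18,7]:7*25708104786+17505749898=197462483400 · T[18,8]:8*20415995028+25708104786=189036065010 · T[18,9]:9*9528822303+20415995028=106175395755 · T[18,10]:10*2758334150+9528822303=37112163803 · T[18,11]:11*512060978+2758334150=8391004908 · T[18,12]:12*62022324+512060978=1256328866 · T[18,13]:13*4910178+62022324=125854638 · T[18,14]:14*249900+4910178=8408778 · T[18,15]:15*7820+249900=367200 · T[18,16]:16*136+7820=9996 · T[18,17]:17*1+136=153 · T[18,18]:18*0+1=1
[19] T[19,1]:1*1+0=1 · T[19,2]:2*131071+1=262143 · T[19,3]:3*64439010+131071=193448101 · T[19,4]:4*2798806985+64439010=11259666950 · T[19,5]:5*28958095545+2798806985=147589284710 · T[19,6]:6*110687251039+28958095545=693081601779 · T[19,7]:7*197462483400+110687251039=1492924634839 · T[19,8]:8*189036065010+197462483400=1709751003480 · T[19,9]:9*106175395755+189036065010=1144614626805 · T[19,10]:10*37112163803+106175395755=477297033785 · T[19,11]:11*8391004908+37112163803=129413217791 · T[19,12]:12*1256328866+8391004908=23466951300 · T[19,13]:13*125854638+1256328866=2892439160 · T[19,14]:14*8408778+125854638=243577530 · T[19,15]:15*367200+8408778=13916778 · T[19,16]:16*9996+367200=527136 · T[19,17]:17*153+9996=12597 · T[19,18]:18*1+153=171 · T[19,19]:19*0+1=1
B_18 = ΣS(18,k) = 1+131071+64439010+2798806985+28958095545+110687251039+197462483400+189036065010+106175395755+37112163803+8391004908+1256328866+125854638+8408778+367200+9996+153+1 = 682076806159
B_19 = ΣS(19,k) = 1+262143+193448101+11259666950+147589284710+693081601779+1492924634839+1709751003480+1144614626805+477297033785+129413217791+23466951300+2892439160+243577530+13916778+527136+12597+171+1 = 5832742205057

682076806159, 5832742205057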